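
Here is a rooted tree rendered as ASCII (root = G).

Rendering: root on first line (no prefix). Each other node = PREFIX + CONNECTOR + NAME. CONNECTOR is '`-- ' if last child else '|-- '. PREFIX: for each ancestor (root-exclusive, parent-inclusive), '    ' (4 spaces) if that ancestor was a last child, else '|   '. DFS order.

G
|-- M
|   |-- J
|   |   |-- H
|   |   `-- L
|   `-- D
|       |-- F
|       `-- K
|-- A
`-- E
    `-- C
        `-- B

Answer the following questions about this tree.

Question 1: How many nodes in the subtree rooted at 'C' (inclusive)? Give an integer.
Subtree rooted at C contains: B, C
Count = 2

Answer: 2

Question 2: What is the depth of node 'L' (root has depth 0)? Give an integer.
Path from root to L: G -> M -> J -> L
Depth = number of edges = 3

Answer: 3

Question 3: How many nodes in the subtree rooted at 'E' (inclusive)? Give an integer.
Answer: 3

Derivation:
Subtree rooted at E contains: B, C, E
Count = 3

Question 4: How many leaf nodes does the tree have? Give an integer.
Leaves (nodes with no children): A, B, F, H, K, L

Answer: 6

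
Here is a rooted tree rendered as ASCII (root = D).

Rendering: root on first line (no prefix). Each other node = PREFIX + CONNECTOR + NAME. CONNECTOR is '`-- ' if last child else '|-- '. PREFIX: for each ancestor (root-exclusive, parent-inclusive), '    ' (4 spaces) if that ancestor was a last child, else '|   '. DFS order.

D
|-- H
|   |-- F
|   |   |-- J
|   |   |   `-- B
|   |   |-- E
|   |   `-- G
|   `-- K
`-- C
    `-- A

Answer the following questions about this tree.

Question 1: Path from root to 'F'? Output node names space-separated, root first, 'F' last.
Answer: D H F

Derivation:
Walk down from root: D -> H -> F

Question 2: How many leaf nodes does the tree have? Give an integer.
Answer: 5

Derivation:
Leaves (nodes with no children): A, B, E, G, K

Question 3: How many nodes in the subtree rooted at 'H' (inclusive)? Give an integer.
Answer: 7

Derivation:
Subtree rooted at H contains: B, E, F, G, H, J, K
Count = 7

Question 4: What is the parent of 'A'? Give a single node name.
Scan adjacency: A appears as child of C

Answer: C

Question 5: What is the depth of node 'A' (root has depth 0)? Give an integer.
Path from root to A: D -> C -> A
Depth = number of edges = 2

Answer: 2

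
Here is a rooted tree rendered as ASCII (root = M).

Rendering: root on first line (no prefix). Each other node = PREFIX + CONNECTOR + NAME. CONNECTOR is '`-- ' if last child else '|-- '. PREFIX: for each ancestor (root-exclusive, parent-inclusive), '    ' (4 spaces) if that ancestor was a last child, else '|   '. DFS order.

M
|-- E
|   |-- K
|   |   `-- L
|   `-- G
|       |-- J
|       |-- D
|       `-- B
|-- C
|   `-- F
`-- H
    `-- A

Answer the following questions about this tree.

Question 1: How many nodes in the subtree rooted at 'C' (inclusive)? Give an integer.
Subtree rooted at C contains: C, F
Count = 2

Answer: 2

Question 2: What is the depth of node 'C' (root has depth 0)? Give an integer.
Answer: 1

Derivation:
Path from root to C: M -> C
Depth = number of edges = 1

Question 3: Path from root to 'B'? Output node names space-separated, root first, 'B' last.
Walk down from root: M -> E -> G -> B

Answer: M E G B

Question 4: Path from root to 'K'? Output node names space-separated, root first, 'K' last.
Walk down from root: M -> E -> K

Answer: M E K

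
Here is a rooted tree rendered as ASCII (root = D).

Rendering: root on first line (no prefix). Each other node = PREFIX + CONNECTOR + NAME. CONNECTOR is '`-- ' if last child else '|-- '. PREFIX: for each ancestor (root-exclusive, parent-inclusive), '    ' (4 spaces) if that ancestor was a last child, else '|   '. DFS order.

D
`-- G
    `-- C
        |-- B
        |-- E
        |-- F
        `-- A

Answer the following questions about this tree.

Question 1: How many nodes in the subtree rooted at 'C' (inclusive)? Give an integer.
Subtree rooted at C contains: A, B, C, E, F
Count = 5

Answer: 5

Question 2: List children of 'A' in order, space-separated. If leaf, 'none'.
Answer: none

Derivation:
Node A's children (from adjacency): (leaf)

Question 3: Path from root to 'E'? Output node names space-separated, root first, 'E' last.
Answer: D G C E

Derivation:
Walk down from root: D -> G -> C -> E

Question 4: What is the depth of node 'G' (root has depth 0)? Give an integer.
Answer: 1

Derivation:
Path from root to G: D -> G
Depth = number of edges = 1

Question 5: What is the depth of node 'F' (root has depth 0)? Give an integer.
Answer: 3

Derivation:
Path from root to F: D -> G -> C -> F
Depth = number of edges = 3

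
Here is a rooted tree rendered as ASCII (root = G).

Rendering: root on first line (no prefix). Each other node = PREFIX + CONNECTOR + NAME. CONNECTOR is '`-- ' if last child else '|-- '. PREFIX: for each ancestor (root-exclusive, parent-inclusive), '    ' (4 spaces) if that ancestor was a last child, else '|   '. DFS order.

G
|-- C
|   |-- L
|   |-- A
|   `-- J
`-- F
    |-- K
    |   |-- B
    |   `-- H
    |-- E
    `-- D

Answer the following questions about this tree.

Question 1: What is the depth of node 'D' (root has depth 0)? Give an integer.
Path from root to D: G -> F -> D
Depth = number of edges = 2

Answer: 2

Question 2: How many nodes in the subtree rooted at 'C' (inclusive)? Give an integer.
Answer: 4

Derivation:
Subtree rooted at C contains: A, C, J, L
Count = 4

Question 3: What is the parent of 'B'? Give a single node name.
Answer: K

Derivation:
Scan adjacency: B appears as child of K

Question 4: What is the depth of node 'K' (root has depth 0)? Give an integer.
Answer: 2

Derivation:
Path from root to K: G -> F -> K
Depth = number of edges = 2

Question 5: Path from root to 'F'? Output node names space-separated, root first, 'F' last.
Walk down from root: G -> F

Answer: G F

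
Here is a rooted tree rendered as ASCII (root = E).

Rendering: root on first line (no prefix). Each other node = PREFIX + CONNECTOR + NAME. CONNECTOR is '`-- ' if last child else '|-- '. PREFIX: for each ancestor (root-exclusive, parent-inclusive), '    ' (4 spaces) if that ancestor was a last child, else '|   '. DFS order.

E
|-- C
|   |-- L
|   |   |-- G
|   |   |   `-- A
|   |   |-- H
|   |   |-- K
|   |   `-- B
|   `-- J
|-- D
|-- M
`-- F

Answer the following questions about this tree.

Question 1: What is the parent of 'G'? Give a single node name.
Answer: L

Derivation:
Scan adjacency: G appears as child of L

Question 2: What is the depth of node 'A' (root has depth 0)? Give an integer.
Path from root to A: E -> C -> L -> G -> A
Depth = number of edges = 4

Answer: 4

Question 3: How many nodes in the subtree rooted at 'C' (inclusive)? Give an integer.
Subtree rooted at C contains: A, B, C, G, H, J, K, L
Count = 8

Answer: 8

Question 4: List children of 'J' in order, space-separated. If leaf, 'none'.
Answer: none

Derivation:
Node J's children (from adjacency): (leaf)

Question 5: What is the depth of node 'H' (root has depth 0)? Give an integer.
Path from root to H: E -> C -> L -> H
Depth = number of edges = 3

Answer: 3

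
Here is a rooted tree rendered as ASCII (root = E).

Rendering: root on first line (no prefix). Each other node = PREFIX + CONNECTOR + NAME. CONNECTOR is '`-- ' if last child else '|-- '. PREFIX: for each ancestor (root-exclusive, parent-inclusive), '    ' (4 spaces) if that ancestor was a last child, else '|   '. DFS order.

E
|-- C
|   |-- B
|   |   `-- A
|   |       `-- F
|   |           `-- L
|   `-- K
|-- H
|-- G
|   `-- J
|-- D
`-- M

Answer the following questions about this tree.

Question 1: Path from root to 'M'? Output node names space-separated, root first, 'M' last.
Walk down from root: E -> M

Answer: E M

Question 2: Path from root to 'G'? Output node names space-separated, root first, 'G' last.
Answer: E G

Derivation:
Walk down from root: E -> G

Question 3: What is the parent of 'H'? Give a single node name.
Answer: E

Derivation:
Scan adjacency: H appears as child of E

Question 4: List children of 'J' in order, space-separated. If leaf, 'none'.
Node J's children (from adjacency): (leaf)

Answer: none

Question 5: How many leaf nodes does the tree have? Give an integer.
Leaves (nodes with no children): D, H, J, K, L, M

Answer: 6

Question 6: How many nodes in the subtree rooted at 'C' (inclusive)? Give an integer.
Answer: 6

Derivation:
Subtree rooted at C contains: A, B, C, F, K, L
Count = 6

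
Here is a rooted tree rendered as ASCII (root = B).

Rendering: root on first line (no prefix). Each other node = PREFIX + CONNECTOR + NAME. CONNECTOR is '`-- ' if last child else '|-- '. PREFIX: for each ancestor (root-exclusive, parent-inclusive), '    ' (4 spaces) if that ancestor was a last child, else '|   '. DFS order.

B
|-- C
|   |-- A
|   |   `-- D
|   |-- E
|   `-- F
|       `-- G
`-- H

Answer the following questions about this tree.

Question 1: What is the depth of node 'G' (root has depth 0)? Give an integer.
Path from root to G: B -> C -> F -> G
Depth = number of edges = 3

Answer: 3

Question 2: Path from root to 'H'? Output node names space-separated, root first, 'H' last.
Walk down from root: B -> H

Answer: B H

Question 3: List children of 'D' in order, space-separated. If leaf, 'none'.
Answer: none

Derivation:
Node D's children (from adjacency): (leaf)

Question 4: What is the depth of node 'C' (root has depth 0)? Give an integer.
Path from root to C: B -> C
Depth = number of edges = 1

Answer: 1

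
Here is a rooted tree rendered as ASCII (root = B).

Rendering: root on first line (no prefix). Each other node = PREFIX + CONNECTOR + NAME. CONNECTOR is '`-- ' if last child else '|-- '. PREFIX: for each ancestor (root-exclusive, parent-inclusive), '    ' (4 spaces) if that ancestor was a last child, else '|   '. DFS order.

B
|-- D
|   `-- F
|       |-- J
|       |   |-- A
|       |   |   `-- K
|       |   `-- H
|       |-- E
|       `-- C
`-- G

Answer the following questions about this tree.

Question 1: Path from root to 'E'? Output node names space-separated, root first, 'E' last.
Walk down from root: B -> D -> F -> E

Answer: B D F E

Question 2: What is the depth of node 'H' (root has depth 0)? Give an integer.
Answer: 4

Derivation:
Path from root to H: B -> D -> F -> J -> H
Depth = number of edges = 4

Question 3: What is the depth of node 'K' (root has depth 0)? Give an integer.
Path from root to K: B -> D -> F -> J -> A -> K
Depth = number of edges = 5

Answer: 5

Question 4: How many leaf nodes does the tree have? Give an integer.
Leaves (nodes with no children): C, E, G, H, K

Answer: 5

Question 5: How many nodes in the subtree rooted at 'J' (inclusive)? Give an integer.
Subtree rooted at J contains: A, H, J, K
Count = 4

Answer: 4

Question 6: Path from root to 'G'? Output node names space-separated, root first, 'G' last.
Answer: B G

Derivation:
Walk down from root: B -> G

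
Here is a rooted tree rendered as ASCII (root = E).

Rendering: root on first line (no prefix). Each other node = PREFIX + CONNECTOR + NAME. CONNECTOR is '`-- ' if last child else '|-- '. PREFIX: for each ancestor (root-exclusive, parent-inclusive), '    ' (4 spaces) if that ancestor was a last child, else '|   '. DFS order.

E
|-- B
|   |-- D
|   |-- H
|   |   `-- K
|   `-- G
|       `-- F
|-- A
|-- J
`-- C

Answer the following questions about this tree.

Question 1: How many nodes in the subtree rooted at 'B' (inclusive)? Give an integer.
Subtree rooted at B contains: B, D, F, G, H, K
Count = 6

Answer: 6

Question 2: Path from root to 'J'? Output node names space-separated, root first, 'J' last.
Answer: E J

Derivation:
Walk down from root: E -> J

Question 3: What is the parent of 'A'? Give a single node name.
Scan adjacency: A appears as child of E

Answer: E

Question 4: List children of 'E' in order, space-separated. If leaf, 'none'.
Node E's children (from adjacency): B, A, J, C

Answer: B A J C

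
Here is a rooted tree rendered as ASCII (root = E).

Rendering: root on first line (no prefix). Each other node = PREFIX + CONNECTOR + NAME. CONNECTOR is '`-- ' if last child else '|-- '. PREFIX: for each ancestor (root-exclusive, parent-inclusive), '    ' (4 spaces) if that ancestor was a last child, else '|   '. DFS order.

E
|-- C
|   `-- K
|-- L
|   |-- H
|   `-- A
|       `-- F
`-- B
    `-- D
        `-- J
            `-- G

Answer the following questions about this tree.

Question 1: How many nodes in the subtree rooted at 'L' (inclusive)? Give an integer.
Subtree rooted at L contains: A, F, H, L
Count = 4

Answer: 4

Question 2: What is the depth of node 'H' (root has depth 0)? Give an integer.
Answer: 2

Derivation:
Path from root to H: E -> L -> H
Depth = number of edges = 2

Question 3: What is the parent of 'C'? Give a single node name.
Scan adjacency: C appears as child of E

Answer: E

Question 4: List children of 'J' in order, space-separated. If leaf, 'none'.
Answer: G

Derivation:
Node J's children (from adjacency): G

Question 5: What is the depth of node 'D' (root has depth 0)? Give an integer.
Path from root to D: E -> B -> D
Depth = number of edges = 2

Answer: 2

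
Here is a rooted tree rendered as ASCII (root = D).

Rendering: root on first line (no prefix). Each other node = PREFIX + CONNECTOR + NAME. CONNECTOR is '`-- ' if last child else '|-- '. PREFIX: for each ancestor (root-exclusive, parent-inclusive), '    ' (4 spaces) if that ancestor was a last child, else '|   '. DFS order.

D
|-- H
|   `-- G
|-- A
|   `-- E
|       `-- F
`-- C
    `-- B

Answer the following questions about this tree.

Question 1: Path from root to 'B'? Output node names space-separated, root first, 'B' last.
Answer: D C B

Derivation:
Walk down from root: D -> C -> B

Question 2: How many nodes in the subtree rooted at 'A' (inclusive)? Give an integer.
Subtree rooted at A contains: A, E, F
Count = 3

Answer: 3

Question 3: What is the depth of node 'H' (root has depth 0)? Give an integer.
Path from root to H: D -> H
Depth = number of edges = 1

Answer: 1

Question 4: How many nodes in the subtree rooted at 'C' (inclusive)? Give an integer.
Answer: 2

Derivation:
Subtree rooted at C contains: B, C
Count = 2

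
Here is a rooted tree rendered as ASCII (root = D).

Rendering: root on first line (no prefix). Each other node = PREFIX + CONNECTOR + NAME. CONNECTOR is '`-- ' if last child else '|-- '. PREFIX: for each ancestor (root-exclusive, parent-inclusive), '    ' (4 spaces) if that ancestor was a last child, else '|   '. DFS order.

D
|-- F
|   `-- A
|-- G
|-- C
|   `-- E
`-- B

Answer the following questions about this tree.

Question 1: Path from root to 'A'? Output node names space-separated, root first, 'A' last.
Answer: D F A

Derivation:
Walk down from root: D -> F -> A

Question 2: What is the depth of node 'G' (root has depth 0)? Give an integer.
Answer: 1

Derivation:
Path from root to G: D -> G
Depth = number of edges = 1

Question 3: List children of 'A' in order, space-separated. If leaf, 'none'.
Answer: none

Derivation:
Node A's children (from adjacency): (leaf)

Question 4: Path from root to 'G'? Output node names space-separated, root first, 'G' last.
Walk down from root: D -> G

Answer: D G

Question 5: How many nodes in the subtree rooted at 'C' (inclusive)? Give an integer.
Subtree rooted at C contains: C, E
Count = 2

Answer: 2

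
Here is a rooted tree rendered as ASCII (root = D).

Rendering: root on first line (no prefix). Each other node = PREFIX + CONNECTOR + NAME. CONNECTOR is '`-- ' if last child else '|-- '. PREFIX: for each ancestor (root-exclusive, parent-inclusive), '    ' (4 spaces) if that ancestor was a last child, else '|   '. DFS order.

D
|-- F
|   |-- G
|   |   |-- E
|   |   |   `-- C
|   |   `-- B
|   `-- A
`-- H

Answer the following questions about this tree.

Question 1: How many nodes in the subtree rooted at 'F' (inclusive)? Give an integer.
Subtree rooted at F contains: A, B, C, E, F, G
Count = 6

Answer: 6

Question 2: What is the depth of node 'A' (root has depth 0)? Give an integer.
Answer: 2

Derivation:
Path from root to A: D -> F -> A
Depth = number of edges = 2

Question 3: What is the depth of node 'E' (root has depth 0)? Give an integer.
Answer: 3

Derivation:
Path from root to E: D -> F -> G -> E
Depth = number of edges = 3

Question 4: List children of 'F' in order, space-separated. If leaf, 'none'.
Node F's children (from adjacency): G, A

Answer: G A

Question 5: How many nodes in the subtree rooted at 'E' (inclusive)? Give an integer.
Answer: 2

Derivation:
Subtree rooted at E contains: C, E
Count = 2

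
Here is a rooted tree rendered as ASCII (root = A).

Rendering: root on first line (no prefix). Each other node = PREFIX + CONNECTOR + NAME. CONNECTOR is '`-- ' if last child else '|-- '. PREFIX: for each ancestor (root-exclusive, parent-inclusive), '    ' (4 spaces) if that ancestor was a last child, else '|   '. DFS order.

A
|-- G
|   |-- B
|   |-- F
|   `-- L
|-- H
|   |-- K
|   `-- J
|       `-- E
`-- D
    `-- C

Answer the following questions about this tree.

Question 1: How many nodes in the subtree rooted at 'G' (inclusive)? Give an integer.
Answer: 4

Derivation:
Subtree rooted at G contains: B, F, G, L
Count = 4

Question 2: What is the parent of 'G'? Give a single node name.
Scan adjacency: G appears as child of A

Answer: A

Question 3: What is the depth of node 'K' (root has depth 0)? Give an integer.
Answer: 2

Derivation:
Path from root to K: A -> H -> K
Depth = number of edges = 2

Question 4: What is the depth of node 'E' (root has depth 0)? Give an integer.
Answer: 3

Derivation:
Path from root to E: A -> H -> J -> E
Depth = number of edges = 3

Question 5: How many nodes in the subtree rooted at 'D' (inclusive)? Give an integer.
Subtree rooted at D contains: C, D
Count = 2

Answer: 2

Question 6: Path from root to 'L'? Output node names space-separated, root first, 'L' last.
Walk down from root: A -> G -> L

Answer: A G L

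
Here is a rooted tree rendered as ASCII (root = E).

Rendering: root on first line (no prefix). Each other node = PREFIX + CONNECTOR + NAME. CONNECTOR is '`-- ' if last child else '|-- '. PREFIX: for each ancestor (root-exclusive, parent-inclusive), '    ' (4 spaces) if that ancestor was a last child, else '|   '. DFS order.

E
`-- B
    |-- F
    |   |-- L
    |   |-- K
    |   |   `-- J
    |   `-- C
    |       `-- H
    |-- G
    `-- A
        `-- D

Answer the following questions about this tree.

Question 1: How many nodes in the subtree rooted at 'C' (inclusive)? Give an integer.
Answer: 2

Derivation:
Subtree rooted at C contains: C, H
Count = 2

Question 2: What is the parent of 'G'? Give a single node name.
Scan adjacency: G appears as child of B

Answer: B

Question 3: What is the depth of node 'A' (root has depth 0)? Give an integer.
Answer: 2

Derivation:
Path from root to A: E -> B -> A
Depth = number of edges = 2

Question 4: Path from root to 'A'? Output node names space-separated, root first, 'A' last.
Walk down from root: E -> B -> A

Answer: E B A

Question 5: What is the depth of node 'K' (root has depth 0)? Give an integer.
Path from root to K: E -> B -> F -> K
Depth = number of edges = 3

Answer: 3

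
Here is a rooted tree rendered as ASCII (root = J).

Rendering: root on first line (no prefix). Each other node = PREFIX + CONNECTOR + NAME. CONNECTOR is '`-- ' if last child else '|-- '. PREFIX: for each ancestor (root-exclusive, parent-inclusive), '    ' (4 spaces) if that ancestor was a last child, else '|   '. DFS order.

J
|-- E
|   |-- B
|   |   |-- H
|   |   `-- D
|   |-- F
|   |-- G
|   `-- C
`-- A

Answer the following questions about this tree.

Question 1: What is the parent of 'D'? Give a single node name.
Scan adjacency: D appears as child of B

Answer: B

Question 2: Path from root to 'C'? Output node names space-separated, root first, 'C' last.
Walk down from root: J -> E -> C

Answer: J E C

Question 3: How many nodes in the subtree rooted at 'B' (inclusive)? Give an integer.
Subtree rooted at B contains: B, D, H
Count = 3

Answer: 3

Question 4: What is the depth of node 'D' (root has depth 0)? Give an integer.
Answer: 3

Derivation:
Path from root to D: J -> E -> B -> D
Depth = number of edges = 3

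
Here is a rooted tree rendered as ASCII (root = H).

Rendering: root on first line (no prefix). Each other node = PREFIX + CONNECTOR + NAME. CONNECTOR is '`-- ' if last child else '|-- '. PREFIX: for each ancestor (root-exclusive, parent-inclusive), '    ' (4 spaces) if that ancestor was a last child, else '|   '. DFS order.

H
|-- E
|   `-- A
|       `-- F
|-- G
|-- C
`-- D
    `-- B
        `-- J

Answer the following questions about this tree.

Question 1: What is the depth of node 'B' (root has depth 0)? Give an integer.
Path from root to B: H -> D -> B
Depth = number of edges = 2

Answer: 2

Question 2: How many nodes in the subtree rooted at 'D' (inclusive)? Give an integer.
Answer: 3

Derivation:
Subtree rooted at D contains: B, D, J
Count = 3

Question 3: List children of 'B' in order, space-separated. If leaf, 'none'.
Answer: J

Derivation:
Node B's children (from adjacency): J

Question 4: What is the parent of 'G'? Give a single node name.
Answer: H

Derivation:
Scan adjacency: G appears as child of H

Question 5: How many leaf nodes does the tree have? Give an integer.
Leaves (nodes with no children): C, F, G, J

Answer: 4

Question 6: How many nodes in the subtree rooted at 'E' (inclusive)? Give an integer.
Answer: 3

Derivation:
Subtree rooted at E contains: A, E, F
Count = 3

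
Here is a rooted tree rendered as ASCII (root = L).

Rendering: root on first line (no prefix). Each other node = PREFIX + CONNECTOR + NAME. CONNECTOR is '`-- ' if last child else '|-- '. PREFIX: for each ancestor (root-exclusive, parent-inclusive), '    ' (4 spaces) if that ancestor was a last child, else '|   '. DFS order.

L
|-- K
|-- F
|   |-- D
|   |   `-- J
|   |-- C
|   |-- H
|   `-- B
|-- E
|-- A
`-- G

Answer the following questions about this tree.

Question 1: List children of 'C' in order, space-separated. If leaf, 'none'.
Answer: none

Derivation:
Node C's children (from adjacency): (leaf)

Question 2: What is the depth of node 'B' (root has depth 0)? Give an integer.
Answer: 2

Derivation:
Path from root to B: L -> F -> B
Depth = number of edges = 2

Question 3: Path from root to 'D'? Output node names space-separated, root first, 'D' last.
Answer: L F D

Derivation:
Walk down from root: L -> F -> D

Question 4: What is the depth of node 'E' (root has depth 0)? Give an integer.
Answer: 1

Derivation:
Path from root to E: L -> E
Depth = number of edges = 1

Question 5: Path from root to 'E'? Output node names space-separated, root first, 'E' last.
Answer: L E

Derivation:
Walk down from root: L -> E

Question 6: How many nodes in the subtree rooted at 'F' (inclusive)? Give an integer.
Answer: 6

Derivation:
Subtree rooted at F contains: B, C, D, F, H, J
Count = 6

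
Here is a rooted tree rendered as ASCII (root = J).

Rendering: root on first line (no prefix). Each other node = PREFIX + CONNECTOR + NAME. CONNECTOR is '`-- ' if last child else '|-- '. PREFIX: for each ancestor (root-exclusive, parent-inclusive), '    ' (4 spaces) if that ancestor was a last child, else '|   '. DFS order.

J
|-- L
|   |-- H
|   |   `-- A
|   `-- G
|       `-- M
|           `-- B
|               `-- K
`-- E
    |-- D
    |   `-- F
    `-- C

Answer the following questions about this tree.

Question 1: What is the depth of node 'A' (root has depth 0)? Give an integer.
Path from root to A: J -> L -> H -> A
Depth = number of edges = 3

Answer: 3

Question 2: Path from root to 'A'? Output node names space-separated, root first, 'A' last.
Answer: J L H A

Derivation:
Walk down from root: J -> L -> H -> A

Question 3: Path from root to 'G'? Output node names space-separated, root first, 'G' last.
Walk down from root: J -> L -> G

Answer: J L G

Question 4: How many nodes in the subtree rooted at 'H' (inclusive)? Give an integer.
Answer: 2

Derivation:
Subtree rooted at H contains: A, H
Count = 2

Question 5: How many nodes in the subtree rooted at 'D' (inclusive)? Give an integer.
Answer: 2

Derivation:
Subtree rooted at D contains: D, F
Count = 2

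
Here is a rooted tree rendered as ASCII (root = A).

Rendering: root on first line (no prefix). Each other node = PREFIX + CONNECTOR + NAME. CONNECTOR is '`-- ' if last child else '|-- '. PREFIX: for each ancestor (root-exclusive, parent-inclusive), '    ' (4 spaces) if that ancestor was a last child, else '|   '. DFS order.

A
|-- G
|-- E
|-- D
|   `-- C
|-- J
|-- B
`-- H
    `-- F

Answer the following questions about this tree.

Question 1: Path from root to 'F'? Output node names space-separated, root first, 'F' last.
Walk down from root: A -> H -> F

Answer: A H F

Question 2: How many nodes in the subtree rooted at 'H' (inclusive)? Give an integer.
Answer: 2

Derivation:
Subtree rooted at H contains: F, H
Count = 2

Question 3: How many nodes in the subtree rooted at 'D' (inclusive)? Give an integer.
Answer: 2

Derivation:
Subtree rooted at D contains: C, D
Count = 2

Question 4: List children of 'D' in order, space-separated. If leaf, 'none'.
Answer: C

Derivation:
Node D's children (from adjacency): C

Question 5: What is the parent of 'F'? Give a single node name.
Answer: H

Derivation:
Scan adjacency: F appears as child of H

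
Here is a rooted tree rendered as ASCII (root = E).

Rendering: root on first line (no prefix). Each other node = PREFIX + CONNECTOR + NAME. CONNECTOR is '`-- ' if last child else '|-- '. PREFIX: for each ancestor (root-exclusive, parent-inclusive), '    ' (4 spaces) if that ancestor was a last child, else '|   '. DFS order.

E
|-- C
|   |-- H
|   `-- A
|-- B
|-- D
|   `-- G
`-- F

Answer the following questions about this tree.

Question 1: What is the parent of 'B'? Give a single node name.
Answer: E

Derivation:
Scan adjacency: B appears as child of E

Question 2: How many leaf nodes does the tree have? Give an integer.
Answer: 5

Derivation:
Leaves (nodes with no children): A, B, F, G, H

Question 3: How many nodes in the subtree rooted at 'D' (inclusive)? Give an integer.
Subtree rooted at D contains: D, G
Count = 2

Answer: 2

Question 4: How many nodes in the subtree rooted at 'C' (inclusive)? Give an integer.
Subtree rooted at C contains: A, C, H
Count = 3

Answer: 3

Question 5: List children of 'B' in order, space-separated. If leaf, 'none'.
Answer: none

Derivation:
Node B's children (from adjacency): (leaf)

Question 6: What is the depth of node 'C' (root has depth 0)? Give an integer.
Answer: 1

Derivation:
Path from root to C: E -> C
Depth = number of edges = 1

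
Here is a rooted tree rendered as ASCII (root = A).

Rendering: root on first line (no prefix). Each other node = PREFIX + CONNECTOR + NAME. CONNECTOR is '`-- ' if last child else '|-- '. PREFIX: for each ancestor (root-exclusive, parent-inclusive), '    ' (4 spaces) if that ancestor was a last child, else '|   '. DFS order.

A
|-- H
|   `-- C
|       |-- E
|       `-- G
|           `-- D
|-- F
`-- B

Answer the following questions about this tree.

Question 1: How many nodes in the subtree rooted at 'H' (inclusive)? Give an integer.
Subtree rooted at H contains: C, D, E, G, H
Count = 5

Answer: 5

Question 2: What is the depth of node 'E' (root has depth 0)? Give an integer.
Path from root to E: A -> H -> C -> E
Depth = number of edges = 3

Answer: 3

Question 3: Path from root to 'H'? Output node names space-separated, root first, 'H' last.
Answer: A H

Derivation:
Walk down from root: A -> H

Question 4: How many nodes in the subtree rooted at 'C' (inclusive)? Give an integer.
Answer: 4

Derivation:
Subtree rooted at C contains: C, D, E, G
Count = 4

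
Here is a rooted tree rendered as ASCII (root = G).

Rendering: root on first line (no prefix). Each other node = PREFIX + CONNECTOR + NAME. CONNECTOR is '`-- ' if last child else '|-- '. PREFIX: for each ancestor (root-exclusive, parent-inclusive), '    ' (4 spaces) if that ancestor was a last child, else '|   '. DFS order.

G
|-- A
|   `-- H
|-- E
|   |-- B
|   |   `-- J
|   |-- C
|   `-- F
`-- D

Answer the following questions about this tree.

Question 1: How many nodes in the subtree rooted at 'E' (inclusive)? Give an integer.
Answer: 5

Derivation:
Subtree rooted at E contains: B, C, E, F, J
Count = 5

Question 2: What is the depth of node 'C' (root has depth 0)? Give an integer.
Path from root to C: G -> E -> C
Depth = number of edges = 2

Answer: 2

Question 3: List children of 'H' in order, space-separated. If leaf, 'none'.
Node H's children (from adjacency): (leaf)

Answer: none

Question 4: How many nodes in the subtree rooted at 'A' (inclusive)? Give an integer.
Subtree rooted at A contains: A, H
Count = 2

Answer: 2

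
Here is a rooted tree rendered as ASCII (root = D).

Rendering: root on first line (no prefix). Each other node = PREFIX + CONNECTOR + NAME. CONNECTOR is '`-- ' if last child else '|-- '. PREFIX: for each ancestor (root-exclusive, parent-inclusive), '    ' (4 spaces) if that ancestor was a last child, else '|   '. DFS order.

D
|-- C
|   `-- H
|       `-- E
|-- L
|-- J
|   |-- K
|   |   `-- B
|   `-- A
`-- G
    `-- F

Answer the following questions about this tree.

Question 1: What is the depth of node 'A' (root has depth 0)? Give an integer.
Answer: 2

Derivation:
Path from root to A: D -> J -> A
Depth = number of edges = 2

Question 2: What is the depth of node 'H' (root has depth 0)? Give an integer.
Path from root to H: D -> C -> H
Depth = number of edges = 2

Answer: 2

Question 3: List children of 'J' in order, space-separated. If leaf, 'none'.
Answer: K A

Derivation:
Node J's children (from adjacency): K, A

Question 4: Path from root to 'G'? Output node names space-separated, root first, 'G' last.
Answer: D G

Derivation:
Walk down from root: D -> G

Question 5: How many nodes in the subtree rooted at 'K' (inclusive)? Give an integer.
Answer: 2

Derivation:
Subtree rooted at K contains: B, K
Count = 2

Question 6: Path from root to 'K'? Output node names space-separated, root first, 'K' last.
Answer: D J K

Derivation:
Walk down from root: D -> J -> K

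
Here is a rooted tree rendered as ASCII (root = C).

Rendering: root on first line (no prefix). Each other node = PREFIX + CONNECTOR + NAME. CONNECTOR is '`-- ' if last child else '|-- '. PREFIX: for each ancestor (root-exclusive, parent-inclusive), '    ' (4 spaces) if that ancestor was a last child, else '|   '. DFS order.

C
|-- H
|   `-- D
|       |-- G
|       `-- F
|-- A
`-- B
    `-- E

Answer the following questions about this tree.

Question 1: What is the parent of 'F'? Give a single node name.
Answer: D

Derivation:
Scan adjacency: F appears as child of D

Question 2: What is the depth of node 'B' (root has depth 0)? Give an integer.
Answer: 1

Derivation:
Path from root to B: C -> B
Depth = number of edges = 1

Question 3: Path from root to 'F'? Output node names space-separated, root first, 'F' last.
Walk down from root: C -> H -> D -> F

Answer: C H D F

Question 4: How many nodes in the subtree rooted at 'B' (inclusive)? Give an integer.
Answer: 2

Derivation:
Subtree rooted at B contains: B, E
Count = 2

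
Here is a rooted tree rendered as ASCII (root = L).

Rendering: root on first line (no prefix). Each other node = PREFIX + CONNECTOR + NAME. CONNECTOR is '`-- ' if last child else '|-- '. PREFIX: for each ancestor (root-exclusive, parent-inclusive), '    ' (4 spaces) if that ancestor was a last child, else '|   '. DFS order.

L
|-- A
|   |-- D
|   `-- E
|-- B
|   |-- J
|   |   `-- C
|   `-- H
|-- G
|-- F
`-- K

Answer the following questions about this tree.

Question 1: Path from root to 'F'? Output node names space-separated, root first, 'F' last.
Answer: L F

Derivation:
Walk down from root: L -> F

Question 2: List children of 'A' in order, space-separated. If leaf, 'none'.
Node A's children (from adjacency): D, E

Answer: D E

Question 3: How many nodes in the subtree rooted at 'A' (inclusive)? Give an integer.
Answer: 3

Derivation:
Subtree rooted at A contains: A, D, E
Count = 3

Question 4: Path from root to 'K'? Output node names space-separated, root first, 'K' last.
Answer: L K

Derivation:
Walk down from root: L -> K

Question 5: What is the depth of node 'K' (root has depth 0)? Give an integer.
Path from root to K: L -> K
Depth = number of edges = 1

Answer: 1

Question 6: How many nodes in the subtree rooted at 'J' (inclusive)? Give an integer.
Answer: 2

Derivation:
Subtree rooted at J contains: C, J
Count = 2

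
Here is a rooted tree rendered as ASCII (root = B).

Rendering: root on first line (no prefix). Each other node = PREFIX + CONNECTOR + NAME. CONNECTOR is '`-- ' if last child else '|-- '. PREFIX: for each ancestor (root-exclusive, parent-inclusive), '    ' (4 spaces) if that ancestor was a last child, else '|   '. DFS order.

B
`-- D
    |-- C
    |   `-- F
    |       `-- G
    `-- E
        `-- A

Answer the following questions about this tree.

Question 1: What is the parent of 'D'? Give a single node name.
Scan adjacency: D appears as child of B

Answer: B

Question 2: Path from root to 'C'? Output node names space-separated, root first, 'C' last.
Walk down from root: B -> D -> C

Answer: B D C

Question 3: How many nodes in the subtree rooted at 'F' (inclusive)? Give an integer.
Answer: 2

Derivation:
Subtree rooted at F contains: F, G
Count = 2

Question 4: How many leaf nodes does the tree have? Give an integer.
Answer: 2

Derivation:
Leaves (nodes with no children): A, G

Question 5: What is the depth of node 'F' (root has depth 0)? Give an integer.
Answer: 3

Derivation:
Path from root to F: B -> D -> C -> F
Depth = number of edges = 3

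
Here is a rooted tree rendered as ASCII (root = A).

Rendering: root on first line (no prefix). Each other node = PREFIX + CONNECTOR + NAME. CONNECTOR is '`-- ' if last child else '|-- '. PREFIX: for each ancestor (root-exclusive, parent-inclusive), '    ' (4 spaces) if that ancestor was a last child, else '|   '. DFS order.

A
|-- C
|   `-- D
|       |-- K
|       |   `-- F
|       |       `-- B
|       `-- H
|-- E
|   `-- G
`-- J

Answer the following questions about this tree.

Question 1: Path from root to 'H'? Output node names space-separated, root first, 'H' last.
Answer: A C D H

Derivation:
Walk down from root: A -> C -> D -> H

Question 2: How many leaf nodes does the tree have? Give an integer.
Leaves (nodes with no children): B, G, H, J

Answer: 4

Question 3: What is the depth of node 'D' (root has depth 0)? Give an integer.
Path from root to D: A -> C -> D
Depth = number of edges = 2

Answer: 2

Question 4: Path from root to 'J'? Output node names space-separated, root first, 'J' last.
Walk down from root: A -> J

Answer: A J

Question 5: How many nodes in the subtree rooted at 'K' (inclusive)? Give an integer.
Subtree rooted at K contains: B, F, K
Count = 3

Answer: 3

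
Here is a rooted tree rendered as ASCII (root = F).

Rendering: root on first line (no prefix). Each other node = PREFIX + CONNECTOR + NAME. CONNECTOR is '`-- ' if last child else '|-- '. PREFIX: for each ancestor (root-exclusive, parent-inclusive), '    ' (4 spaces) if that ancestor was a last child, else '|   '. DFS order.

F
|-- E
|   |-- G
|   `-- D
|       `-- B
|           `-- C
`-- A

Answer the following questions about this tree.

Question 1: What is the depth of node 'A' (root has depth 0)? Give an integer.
Answer: 1

Derivation:
Path from root to A: F -> A
Depth = number of edges = 1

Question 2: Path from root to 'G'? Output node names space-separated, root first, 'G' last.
Answer: F E G

Derivation:
Walk down from root: F -> E -> G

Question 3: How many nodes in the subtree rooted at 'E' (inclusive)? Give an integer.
Answer: 5

Derivation:
Subtree rooted at E contains: B, C, D, E, G
Count = 5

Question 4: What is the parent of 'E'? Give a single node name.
Answer: F

Derivation:
Scan adjacency: E appears as child of F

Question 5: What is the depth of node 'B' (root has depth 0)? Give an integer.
Answer: 3

Derivation:
Path from root to B: F -> E -> D -> B
Depth = number of edges = 3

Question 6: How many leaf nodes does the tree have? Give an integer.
Leaves (nodes with no children): A, C, G

Answer: 3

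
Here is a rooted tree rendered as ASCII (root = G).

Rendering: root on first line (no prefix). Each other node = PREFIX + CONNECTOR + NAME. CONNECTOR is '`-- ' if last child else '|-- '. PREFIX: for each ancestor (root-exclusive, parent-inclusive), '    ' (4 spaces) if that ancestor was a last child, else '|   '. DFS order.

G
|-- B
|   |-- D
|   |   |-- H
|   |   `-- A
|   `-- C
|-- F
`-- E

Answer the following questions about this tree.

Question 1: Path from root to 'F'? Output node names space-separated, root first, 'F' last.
Walk down from root: G -> F

Answer: G F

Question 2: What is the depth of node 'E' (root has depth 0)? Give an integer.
Answer: 1

Derivation:
Path from root to E: G -> E
Depth = number of edges = 1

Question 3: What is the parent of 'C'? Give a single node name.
Scan adjacency: C appears as child of B

Answer: B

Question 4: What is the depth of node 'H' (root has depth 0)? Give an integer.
Path from root to H: G -> B -> D -> H
Depth = number of edges = 3

Answer: 3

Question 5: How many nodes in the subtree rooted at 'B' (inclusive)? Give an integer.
Answer: 5

Derivation:
Subtree rooted at B contains: A, B, C, D, H
Count = 5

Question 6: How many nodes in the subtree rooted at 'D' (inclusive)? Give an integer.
Subtree rooted at D contains: A, D, H
Count = 3

Answer: 3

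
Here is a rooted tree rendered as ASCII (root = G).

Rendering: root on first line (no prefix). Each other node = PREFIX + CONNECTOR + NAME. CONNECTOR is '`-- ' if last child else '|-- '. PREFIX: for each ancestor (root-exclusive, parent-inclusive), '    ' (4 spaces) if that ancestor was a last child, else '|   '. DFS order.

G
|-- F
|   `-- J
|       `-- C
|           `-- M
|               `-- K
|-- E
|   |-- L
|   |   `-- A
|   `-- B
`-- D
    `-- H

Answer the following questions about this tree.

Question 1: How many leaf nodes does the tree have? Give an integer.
Leaves (nodes with no children): A, B, H, K

Answer: 4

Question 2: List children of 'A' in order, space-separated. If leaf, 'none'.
Node A's children (from adjacency): (leaf)

Answer: none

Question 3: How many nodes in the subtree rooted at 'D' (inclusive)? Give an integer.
Subtree rooted at D contains: D, H
Count = 2

Answer: 2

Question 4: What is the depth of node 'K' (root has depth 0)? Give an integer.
Path from root to K: G -> F -> J -> C -> M -> K
Depth = number of edges = 5

Answer: 5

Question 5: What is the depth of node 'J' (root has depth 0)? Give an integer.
Answer: 2

Derivation:
Path from root to J: G -> F -> J
Depth = number of edges = 2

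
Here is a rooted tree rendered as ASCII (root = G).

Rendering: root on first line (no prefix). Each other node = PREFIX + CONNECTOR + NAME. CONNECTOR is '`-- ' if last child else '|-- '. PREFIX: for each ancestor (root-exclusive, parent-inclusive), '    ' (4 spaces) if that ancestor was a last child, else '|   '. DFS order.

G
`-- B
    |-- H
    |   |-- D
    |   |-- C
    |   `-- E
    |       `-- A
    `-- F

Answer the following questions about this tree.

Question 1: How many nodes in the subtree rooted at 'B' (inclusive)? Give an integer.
Subtree rooted at B contains: A, B, C, D, E, F, H
Count = 7

Answer: 7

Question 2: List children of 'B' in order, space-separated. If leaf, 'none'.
Answer: H F

Derivation:
Node B's children (from adjacency): H, F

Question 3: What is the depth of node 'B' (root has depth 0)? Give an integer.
Answer: 1

Derivation:
Path from root to B: G -> B
Depth = number of edges = 1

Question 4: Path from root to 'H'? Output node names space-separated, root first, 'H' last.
Answer: G B H

Derivation:
Walk down from root: G -> B -> H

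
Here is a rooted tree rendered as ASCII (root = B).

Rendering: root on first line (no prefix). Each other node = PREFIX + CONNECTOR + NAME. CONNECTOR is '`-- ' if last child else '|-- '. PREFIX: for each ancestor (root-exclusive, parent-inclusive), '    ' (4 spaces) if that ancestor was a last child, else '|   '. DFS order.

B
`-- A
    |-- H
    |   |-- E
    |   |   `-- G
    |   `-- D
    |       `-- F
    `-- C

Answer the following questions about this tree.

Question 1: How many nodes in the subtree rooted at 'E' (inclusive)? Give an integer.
Answer: 2

Derivation:
Subtree rooted at E contains: E, G
Count = 2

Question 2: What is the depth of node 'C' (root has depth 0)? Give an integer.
Answer: 2

Derivation:
Path from root to C: B -> A -> C
Depth = number of edges = 2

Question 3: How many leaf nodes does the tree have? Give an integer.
Leaves (nodes with no children): C, F, G

Answer: 3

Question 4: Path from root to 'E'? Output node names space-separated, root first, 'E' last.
Walk down from root: B -> A -> H -> E

Answer: B A H E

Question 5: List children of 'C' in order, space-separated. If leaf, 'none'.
Node C's children (from adjacency): (leaf)

Answer: none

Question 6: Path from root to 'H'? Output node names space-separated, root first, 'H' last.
Answer: B A H

Derivation:
Walk down from root: B -> A -> H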